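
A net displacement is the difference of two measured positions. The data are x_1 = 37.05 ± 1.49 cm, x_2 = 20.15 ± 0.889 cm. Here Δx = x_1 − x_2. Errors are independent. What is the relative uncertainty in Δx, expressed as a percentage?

10.3%

Absolute uncertainties add in quadrature for a linear combination:
  (δx_1)² = 2.22;  (δx_2)² = 0.790
δΔx = √(3.01) = 1.74 cm
Δx = 16.90 cm, so δΔx/Δx = 1.74/16.90 = 0.103.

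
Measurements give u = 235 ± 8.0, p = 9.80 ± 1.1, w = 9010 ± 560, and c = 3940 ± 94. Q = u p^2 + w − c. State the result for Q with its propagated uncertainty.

27600 ± 5160

Let h = u·p^2 = 22600. δh/h = √((1·δu/u)² + (2·δp/p)²) = √(0.00116 + 0.0504) = 0.227, so δh = 5120.
Q = h + w − c: δQ = √(δh² + δw² + δc²) = √(2.63e+07 + 3.14e+05 + 8840) = 5160
Q = 27600.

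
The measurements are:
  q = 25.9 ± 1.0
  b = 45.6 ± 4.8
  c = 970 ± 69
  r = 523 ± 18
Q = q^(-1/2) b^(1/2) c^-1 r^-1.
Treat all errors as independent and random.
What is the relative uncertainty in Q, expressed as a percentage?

9.69%

Since Q is a product/quotient, work with relative uncertainties:
  (−½·δq/q)² = (-0.5×0.0386)² = 0.000373;  (½·δb/b)² = (0.5×0.105)² = 0.00277;  (-1·δc/c)² = (-1×0.0711)² = 0.00506;  (-1·δr/r)² = (-1×0.0344)² = 0.00118
δQ/Q = √(0.00939) = 0.0969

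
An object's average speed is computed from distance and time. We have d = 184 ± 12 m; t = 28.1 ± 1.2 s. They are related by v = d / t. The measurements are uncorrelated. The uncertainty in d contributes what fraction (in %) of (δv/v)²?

70.0%

(δv/v)² = (1·δd/d)² + (-1·δt/t)²
  d term: (1×0.0652)² = 0.00425
  t term: (-1×0.0427)² = 0.00182
Total = 0.00608. Share from d = 0.00425/0.00608 = 0.700.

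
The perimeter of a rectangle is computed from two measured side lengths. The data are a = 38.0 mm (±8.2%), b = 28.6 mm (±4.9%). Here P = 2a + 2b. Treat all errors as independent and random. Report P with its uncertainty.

133 ± 6.83 mm

P is a linear combination, so absolute uncertainties add in quadrature:
  (2·δa)² = 38.8;  (2·δb)² = 7.86
δP = √(46.7) = 6.83 mm
P = 133 mm.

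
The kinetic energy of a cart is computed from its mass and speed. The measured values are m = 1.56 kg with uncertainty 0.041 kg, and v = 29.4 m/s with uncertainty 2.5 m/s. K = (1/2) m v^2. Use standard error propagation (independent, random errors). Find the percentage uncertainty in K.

Products/powers → add relative errors in quadrature, weighted by exponent:
  (1·δm/m)² = (1×0.0263)² = 0.000691;  (2·δv/v)² = (2×0.0850)² = 0.0289
δK/K = √(0.0296) = 0.172

17.2%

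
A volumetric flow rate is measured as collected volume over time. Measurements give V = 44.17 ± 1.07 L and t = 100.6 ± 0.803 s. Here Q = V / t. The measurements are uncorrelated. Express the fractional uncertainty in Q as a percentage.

2.55%

Products/powers → add relative errors in quadrature, weighted by exponent:
  (1·δV/V)² = (1×0.0242)² = 0.000587;  (-1·δt/t)² = (-1×0.00798)² = 6.37e-05
δQ/Q = √(0.000651) = 0.0255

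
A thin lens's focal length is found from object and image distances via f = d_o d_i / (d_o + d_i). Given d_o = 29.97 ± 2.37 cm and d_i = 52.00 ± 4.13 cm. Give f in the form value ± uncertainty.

∂f/∂d_o = (d_i/(d_o+d_i))² = 0.402;  ∂f/∂d_i = (d_o/(d_o+d_i))² = 0.134
δf = √((∂f/∂d_o · δd_o)² + (∂f/∂d_i · δd_i)²) = √(0.910 + 0.305) = 1.10 cm
f = 19.01 cm.

19.01 ± 1.10 cm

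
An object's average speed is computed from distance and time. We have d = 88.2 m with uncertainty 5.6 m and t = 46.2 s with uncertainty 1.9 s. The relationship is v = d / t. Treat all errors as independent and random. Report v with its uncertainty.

For a monomial v ∝ d, t^-1, fractional errors add in quadrature:
  (1·δd/d)² = (1×0.0635)² = 0.00403;  (-1·δt/t)² = (-1×0.0411)² = 0.00169
δv/v = √(0.00572) = 0.0756
v = 1.91 m/s, so δv = 0.0756 × 1.91 = 0.144 m/s.

1.91 ± 0.144 m/s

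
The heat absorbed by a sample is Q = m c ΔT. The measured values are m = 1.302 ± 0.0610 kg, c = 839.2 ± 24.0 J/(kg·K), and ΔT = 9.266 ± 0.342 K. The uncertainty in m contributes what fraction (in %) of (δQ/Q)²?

50.2%

(δQ/Q)² = (1·δm/m)² + (1·δc/c)² + (1·δΔT/ΔT)²
  m term: (1×0.0469)² = 0.00220
  c term: (1×0.0286)² = 0.000818
  ΔT term: (1×0.0369)² = 0.00136
Total = 0.00438. Share from m = 0.00220/0.00438 = 0.502.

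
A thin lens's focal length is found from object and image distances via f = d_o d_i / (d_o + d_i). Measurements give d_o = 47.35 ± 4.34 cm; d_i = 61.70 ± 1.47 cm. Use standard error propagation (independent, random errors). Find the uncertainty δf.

1.42 cm

∂f/∂d_o = (d_i/(d_o+d_i))² = 0.320;  ∂f/∂d_i = (d_o/(d_o+d_i))² = 0.189
δf = √((∂f/∂d_o · δd_o)² + (∂f/∂d_i · δd_i)²) = √(1.93 + 0.0768) = 1.42 cm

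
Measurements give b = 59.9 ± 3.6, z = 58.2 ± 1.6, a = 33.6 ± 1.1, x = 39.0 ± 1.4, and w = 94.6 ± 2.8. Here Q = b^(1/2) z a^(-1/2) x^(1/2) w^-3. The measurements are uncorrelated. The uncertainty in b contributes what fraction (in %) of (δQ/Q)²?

8.91%

(δQ/Q)² = (½·δb/b)² + (1·δz/z)² + (−½·δa/a)² + (½·δx/x)² + (-3·δw/w)²
  b term: (0.5×0.0601)² = 0.000903
  z term: (1×0.0275)² = 0.000756
  a term: (-0.5×0.0327)² = 0.000268
  x term: (0.5×0.0359)² = 0.000322
  w term: (-3×0.0296)² = 0.00788
Total = 0.0101. Share from b = 0.000903/0.0101 = 0.0891.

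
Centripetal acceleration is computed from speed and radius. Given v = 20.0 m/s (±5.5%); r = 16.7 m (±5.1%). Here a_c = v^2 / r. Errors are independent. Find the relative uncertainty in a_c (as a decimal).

0.121

Relative error in a monomial: (δa_c/a_c)² = Σ (nᵢ · δxᵢ/xᵢ)².
  (2·δv/v)² = (2×0.0550)² = 0.0121;  (-1·δr/r)² = (-1×0.0510)² = 0.00260
δa_c/a_c = √(0.0147) = 0.121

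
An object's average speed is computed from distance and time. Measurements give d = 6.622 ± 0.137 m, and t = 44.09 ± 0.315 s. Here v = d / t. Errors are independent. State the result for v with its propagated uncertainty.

Relative error in a monomial: (δv/v)² = Σ (nᵢ · δxᵢ/xᵢ)².
  (1·δd/d)² = (1×0.0207)² = 0.000428;  (-1·δt/t)² = (-1×0.00714)² = 5.1e-05
δv/v = √(0.000479) = 0.0219
v = 0.1502 m/s, so δv = 0.0219 × 0.1502 = 0.00329 m/s.

0.1502 ± 0.00329 m/s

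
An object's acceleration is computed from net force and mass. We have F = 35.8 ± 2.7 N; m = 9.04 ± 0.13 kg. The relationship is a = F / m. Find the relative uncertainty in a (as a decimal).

0.0768

a is a product of powers, so relative uncertainties combine in quadrature:
  (1·δF/F)² = (1×0.0754)² = 0.00569;  (-1·δm/m)² = (-1×0.0144)² = 0.000207
δa/a = √(0.00589) = 0.0768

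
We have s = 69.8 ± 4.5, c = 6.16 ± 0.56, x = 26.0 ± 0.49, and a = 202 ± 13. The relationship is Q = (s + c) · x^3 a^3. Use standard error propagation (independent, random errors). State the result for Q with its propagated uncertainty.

Let u = s + c = 76.0. δu = √(δs² + δc²) = √(20.2 + 0.314) = 4.53, so δu/u = 0.0597.
Q is then a monomial in u, x, a:
δQ/Q = √((δu/u)² + (3·δx/x)² + (3·δa/a)²) = √(0.00356 + 0.00320 + 0.0373) = 0.210
Q = 1.1e+13, so δQ = 0.210 × 1.1e+13 = 2.31e+12.

(1.10 ± 0.231) × 10^13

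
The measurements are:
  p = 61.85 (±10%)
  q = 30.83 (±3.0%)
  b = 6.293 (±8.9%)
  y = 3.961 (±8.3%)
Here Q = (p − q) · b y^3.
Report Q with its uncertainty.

Let u = p − q = 31.02. δu = √(δp² + δq²) = √(38.3 + 0.855) = 6.25, so δu/u = 0.202.
Q is then a monomial in u, b, y:
δQ/Q = √((δu/u)² + (1·δb/b)² + (3·δy/y)²) = √(0.0406 + 0.00792 + 0.0620) = 0.333
Q = 12130, so δQ = 0.333 × 12130 = 4030.

12130 ± 4030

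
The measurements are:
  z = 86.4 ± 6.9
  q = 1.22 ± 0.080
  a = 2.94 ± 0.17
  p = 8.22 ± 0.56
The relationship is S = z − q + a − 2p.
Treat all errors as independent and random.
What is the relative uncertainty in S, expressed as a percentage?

9.76%

For a sum/difference, combine absolute errors in quadrature:
  (δz)² = 47.6;  (δq)² = 0.00640;  (δa)² = 0.0289;  (2·δp)² = 1.25
δS = √(48.9) = 6.99
S = 71.7, so δS/S = 6.99/71.7 = 0.0976.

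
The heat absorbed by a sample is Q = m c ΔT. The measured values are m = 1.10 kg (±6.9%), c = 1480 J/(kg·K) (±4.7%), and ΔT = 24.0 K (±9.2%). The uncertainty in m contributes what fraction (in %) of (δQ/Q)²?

30.8%

(δQ/Q)² = (1·δm/m)² + (1·δc/c)² + (1·δΔT/ΔT)²
  m term: (1×0.0690)² = 0.00476
  c term: (1×0.0470)² = 0.00221
  ΔT term: (1×0.0920)² = 0.00846
Total = 0.0154. Share from m = 0.00476/0.0154 = 0.308.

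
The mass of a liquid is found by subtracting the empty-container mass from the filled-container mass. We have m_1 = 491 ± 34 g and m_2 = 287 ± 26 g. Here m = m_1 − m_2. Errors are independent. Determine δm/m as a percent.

21.0%

Each term contributes (cᵢ δxᵢ)² to (δm)²:
  (δm_1)² = 1160;  (δm_2)² = 676
δm = √(1830) = 42.8 g
m = 204 g, so δm/m = 42.8/204 = 0.210.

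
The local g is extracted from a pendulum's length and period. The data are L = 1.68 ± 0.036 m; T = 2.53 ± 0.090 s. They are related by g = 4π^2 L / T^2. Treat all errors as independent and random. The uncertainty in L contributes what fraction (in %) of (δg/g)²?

(δg/g)² = (1·δL/L)² + (-2·δT/T)²
  L term: (1×0.0214)² = 0.000459
  T term: (-2×0.0356)² = 0.00506
Total = 0.00552. Share from L = 0.000459/0.00552 = 0.0832.

8.32%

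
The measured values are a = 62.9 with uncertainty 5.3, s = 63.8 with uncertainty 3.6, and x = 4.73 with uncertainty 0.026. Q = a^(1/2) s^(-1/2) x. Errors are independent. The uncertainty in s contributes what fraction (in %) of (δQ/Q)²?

(δQ/Q)² = (½·δa/a)² + (−½·δs/s)² + (1·δx/x)²
  a term: (0.5×0.0843)² = 0.00177
  s term: (-0.5×0.0564)² = 0.000796
  x term: (1×0.00550)² = 3.02e-05
Total = 0.00260. Share from s = 0.000796/0.00260 = 0.306.

30.6%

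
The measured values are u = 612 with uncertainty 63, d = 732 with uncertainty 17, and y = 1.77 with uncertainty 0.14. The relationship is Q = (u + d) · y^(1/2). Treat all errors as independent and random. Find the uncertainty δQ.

112

Let w = u + d = 1340. δw = √(δu² + δd²) = √(3970 + 289) = 65.3, so δw/w = 0.0486.
Q is then a monomial in w, y:
δQ/Q = √((δw/w)² + (½·δy/y)²) = √(0.00236 + 0.00156) = 0.0626
Q = 1790, so δQ = 0.0626 × 1790 = 112.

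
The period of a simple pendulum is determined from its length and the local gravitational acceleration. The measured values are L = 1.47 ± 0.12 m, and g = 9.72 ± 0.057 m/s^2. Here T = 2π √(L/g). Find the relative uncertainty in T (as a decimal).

0.0409

Each factor contributes (exponent × relative error)² to (δT/T)²:
  (½·δL/L)² = (0.5×0.0816)² = 0.00167;  (−½·δg/g)² = (-0.5×0.00586)² = 8.6e-06
δT/T = √(0.00167) = 0.0409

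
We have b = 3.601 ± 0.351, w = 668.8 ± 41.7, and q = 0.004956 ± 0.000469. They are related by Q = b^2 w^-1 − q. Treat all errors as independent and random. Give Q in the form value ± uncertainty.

Let p = b^2·w^-1 = 0.01939. δp/p = √((2·δb/b)² + (-1·δw/w)²) = √(0.0380 + 0.00389) = 0.205, so δp = 0.00397.
Q = p − q: δQ = √(δp² + δq²) = √(1.57e-05 + 2.2e-07) = 0.00400
Q = 0.01443.

0.01443 ± 0.00400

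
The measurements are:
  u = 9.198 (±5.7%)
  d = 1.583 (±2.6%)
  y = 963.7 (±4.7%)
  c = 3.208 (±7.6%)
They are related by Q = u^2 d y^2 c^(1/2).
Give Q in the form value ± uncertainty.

(2.228 ± 0.345) × 10^8

Relative error in a monomial: (δQ/Q)² = Σ (nᵢ · δxᵢ/xᵢ)².
  (2·δu/u)² = (2×0.0570)² = 0.0130;  (1·δd/d)² = (1×0.0260)² = 0.000676;  (2·δy/y)² = (2×0.0470)² = 0.00884;  (½·δc/c)² = (0.5×0.0760)² = 0.00144
δQ/Q = √(0.0240) = 0.155
Q = 2.228e+08, so δQ = 0.155 × 2.228e+08 = 3.45e+07.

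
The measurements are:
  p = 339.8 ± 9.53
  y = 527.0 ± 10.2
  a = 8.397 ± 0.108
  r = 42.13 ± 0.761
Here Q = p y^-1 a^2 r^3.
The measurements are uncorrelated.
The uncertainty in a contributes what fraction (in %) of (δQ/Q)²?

(δQ/Q)² = (1·δp/p)² + (-1·δy/y)² + (2·δa/a)² + (3·δr/r)²
  p term: (1×0.0280)² = 0.000787
  y term: (-1×0.0194)² = 0.000375
  a term: (2×0.0129)² = 0.000662
  r term: (3×0.0181)² = 0.00294
Total = 0.00476. Share from a = 0.000662/0.00476 = 0.139.

13.9%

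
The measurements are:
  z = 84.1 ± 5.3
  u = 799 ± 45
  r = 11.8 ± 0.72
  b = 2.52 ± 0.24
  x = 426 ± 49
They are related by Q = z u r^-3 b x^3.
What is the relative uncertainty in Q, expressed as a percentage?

Relative error in a monomial: (δQ/Q)² = Σ (nᵢ · δxᵢ/xᵢ)².
  (1·δz/z)² = (1×0.0630)² = 0.00397;  (1·δu/u)² = (1×0.0563)² = 0.00317;  (-3·δr/r)² = (-3×0.0610)² = 0.0335;  (1·δb/b)² = (1×0.0952)² = 0.00907;  (3·δx/x)² = (3×0.115)² = 0.119
δQ/Q = √(0.169) = 0.411

41.1%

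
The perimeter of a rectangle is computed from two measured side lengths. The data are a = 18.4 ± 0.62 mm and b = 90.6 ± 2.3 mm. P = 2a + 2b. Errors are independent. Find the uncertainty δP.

4.76 mm

Absolute uncertainties add in quadrature for a linear combination:
  (2·δa)² = 1.54;  (2·δb)² = 21.2
δP = √(22.7) = 4.76 mm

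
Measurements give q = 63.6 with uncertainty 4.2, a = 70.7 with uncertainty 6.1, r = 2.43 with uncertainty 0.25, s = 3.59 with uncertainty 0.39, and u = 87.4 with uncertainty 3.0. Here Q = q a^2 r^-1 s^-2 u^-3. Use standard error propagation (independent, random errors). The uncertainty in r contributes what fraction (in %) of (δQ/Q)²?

10.3%

(δQ/Q)² = (1·δq/q)² + (2·δa/a)² + (-1·δr/r)² + (-2·δs/s)² + (-3·δu/u)²
  q term: (1×0.0660)² = 0.00436
  a term: (2×0.0863)² = 0.0298
  r term: (-1×0.103)² = 0.0106
  s term: (-2×0.109)² = 0.0472
  u term: (-3×0.0343)² = 0.0106
Total = 0.103. Share from r = 0.0106/0.103 = 0.103.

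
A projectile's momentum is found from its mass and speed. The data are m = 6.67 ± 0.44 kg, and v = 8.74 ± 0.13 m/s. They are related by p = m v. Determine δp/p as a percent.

6.76%

Each factor contributes (exponent × relative error)² to (δp/p)²:
  (1·δm/m)² = (1×0.0660)² = 0.00435;  (1·δv/v)² = (1×0.0149)² = 0.000221
δp/p = √(0.00457) = 0.0676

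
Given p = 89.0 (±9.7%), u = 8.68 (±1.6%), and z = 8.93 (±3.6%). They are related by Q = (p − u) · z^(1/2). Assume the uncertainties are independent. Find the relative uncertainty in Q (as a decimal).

0.109

Let w = p − u = 80.3. δw = √(δp² + δu²) = √(74.5 + 0.0193) = 8.63, so δw/w = 0.107.
Q is then a monomial in w, z:
δQ/Q = √((δw/w)² + (½·δz/z)²) = √(0.0116 + 0.000324) = 0.109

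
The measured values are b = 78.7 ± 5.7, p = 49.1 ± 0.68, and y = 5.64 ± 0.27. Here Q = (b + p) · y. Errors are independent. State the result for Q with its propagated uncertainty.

Let u = b + p = 128. δu = √(δb² + δp²) = √(32.5 + 0.462) = 5.74, so δu/u = 0.0449.
Q is then a monomial in u, y:
δQ/Q = √((δu/u)² + (1·δy/y)²) = √(0.00202 + 0.00229) = 0.0656
Q = 721, so δQ = 0.0656 × 721 = 47.3.

721 ± 47.3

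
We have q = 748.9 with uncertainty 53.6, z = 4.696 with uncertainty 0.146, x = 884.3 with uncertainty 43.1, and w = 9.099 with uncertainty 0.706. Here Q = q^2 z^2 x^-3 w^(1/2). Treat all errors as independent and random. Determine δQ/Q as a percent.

Since Q is a product/quotient, work with relative uncertainties:
  (2·δq/q)² = (2×0.0716)² = 0.0205;  (2·δz/z)² = (2×0.0311)² = 0.00387;  (-3·δx/x)² = (-3×0.0487)² = 0.0214;  (½·δw/w)² = (0.5×0.0776)² = 0.00151
δQ/Q = √(0.0472) = 0.217

21.7%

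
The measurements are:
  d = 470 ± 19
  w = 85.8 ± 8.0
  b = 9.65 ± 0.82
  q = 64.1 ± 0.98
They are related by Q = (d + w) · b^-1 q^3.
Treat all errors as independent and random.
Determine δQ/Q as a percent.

Let u = d + w = 556. δu = √(δd² + δw²) = √(361 + 64.0) = 20.6, so δu/u = 0.0371.
Q is then a monomial in u, b, q:
δQ/Q = √((δu/u)² + (-1·δb/b)² + (3·δq/q)²) = √(0.00138 + 0.00722 + 0.00210) = 0.103

10.3%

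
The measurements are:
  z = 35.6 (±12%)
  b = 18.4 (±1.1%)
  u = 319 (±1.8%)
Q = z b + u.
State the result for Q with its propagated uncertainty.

974 ± 79.1

Let p = z·b = 655. δp/p = √((1·δz/z)² + (1·δb/b)²) = √(0.0144 + 0.000121) = 0.121, so δp = 78.9.
Q = p + u: δQ = √(δp² + δu²) = √(6230 + 33.0) = 79.1
Q = 974.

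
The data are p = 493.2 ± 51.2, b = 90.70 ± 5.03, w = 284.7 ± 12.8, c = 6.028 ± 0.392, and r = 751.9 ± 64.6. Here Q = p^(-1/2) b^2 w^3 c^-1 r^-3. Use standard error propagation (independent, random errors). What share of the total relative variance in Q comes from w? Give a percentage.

17.5%

(δQ/Q)² = (−½·δp/p)² + (2·δb/b)² + (3·δw/w)² + (-1·δc/c)² + (-3·δr/r)²
  p term: (-0.5×0.104)² = 0.00269
  b term: (2×0.0555)² = 0.0123
  w term: (3×0.0450)² = 0.0182
  c term: (-1×0.0650)² = 0.00423
  r term: (-3×0.0859)² = 0.0664
Total = 0.104. Share from w = 0.0182/0.104 = 0.175.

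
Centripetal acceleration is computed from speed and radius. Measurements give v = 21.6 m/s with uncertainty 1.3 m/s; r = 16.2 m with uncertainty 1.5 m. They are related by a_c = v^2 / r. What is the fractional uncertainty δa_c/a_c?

0.152

Since a_c is a product/quotient, work with relative uncertainties:
  (2·δv/v)² = (2×0.0602)² = 0.0145;  (-1·δr/r)² = (-1×0.0926)² = 0.00857
δa_c/a_c = √(0.0231) = 0.152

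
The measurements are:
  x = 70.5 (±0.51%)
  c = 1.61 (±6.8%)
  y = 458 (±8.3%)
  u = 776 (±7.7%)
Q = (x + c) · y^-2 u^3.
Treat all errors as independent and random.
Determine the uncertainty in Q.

45700

Let w = x + c = 72.1. δw = √(δx² + δc²) = √(0.129 + 0.0120) = 0.376, so δw/w = 0.00521.
Q is then a monomial in w, y, u:
δQ/Q = √((δw/w)² + (-2·δy/y)² + (3·δu/u)²) = √(2.72e-05 + 0.0276 + 0.0534) = 0.285
Q = 1.61e+05, so δQ = 0.285 × 1.61e+05 = 45700.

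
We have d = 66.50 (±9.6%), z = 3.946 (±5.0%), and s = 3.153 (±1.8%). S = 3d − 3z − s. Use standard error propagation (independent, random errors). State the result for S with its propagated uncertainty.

Each term contributes (cᵢ δxᵢ)² to (δS)²:
  (3·δd)² = 367;  (3·δz)² = 0.350;  (δs)² = 0.00322
δS = √(367) = 19.2
S = 184.5.

184.5 ± 19.2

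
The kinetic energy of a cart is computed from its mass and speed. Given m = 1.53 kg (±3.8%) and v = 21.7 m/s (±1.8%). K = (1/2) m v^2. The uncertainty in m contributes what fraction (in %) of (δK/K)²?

(δK/K)² = (1·δm/m)² + (2·δv/v)²
  m term: (1×0.0380)² = 0.00144
  v term: (2×0.0180)² = 0.00130
Total = 0.00274. Share from m = 0.00144/0.00274 = 0.527.

52.7%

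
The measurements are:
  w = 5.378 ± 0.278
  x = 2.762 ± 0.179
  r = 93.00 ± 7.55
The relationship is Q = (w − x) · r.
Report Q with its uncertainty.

Let u = w − x = 2.616. δu = √(δw² + δx²) = √(0.0773 + 0.0320) = 0.331, so δu/u = 0.126.
Q is then a monomial in u, r:
δQ/Q = √((δu/u)² + (1·δr/r)²) = √(0.0160 + 0.00659) = 0.150
Q = 243.3, so δQ = 0.150 × 243.3 = 36.5.

243.3 ± 36.5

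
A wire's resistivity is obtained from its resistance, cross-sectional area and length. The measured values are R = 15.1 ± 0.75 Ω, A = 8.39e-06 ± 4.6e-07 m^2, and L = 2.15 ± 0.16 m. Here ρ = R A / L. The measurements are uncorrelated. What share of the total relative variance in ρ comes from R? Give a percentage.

(δρ/ρ)² = (1·δR/R)² + (1·δA/A)² + (-1·δL/L)²
  R term: (1×0.0497)² = 0.00247
  A term: (1×0.0548)² = 0.00301
  L term: (-1×0.0744)² = 0.00554
Total = 0.0110. Share from R = 0.00247/0.0110 = 0.224.

22.4%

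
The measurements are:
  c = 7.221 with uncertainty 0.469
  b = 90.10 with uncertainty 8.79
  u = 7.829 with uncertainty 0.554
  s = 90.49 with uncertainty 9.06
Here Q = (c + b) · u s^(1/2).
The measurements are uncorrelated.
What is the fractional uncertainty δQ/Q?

Let w = c + b = 97.32. δw = √(δc² + δb²) = √(0.220 + 77.3) = 8.80, so δw/w = 0.0904.
Q is then a monomial in w, u, s:
δQ/Q = √((δw/w)² + (1·δu/u)² + (½·δs/s)²) = √(0.00818 + 0.00501 + 0.00251) = 0.125

0.125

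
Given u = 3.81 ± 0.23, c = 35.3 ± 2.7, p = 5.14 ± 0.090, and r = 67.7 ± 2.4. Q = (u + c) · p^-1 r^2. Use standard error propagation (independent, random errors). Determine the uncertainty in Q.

Let w = u + c = 39.1. δw = √(δu² + δc²) = √(0.0529 + 7.29) = 2.71, so δw/w = 0.0693.
Q is then a monomial in w, p, r:
δQ/Q = √((δw/w)² + (-1·δp/p)² + (2·δr/r)²) = √(0.00480 + 0.000307 + 0.00503) = 0.101
Q = 34900, so δQ = 0.101 × 34900 = 3510.

3510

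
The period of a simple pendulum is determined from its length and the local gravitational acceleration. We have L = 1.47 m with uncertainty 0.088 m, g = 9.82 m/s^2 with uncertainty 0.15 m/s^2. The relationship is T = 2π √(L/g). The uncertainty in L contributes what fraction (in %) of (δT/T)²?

93.9%

(δT/T)² = (½·δL/L)² + (−½·δg/g)²
  L term: (0.5×0.0599)² = 0.000896
  g term: (-0.5×0.0153)² = 5.83e-05
Total = 0.000954. Share from L = 0.000896/0.000954 = 0.939.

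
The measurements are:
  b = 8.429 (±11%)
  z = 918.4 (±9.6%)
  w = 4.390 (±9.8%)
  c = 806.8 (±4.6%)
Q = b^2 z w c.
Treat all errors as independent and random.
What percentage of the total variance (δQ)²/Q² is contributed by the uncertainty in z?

13.3%

(δQ/Q)² = (2·δb/b)² + (1·δz/z)² + (1·δw/w)² + (1·δc/c)²
  b term: (2×0.110)² = 0.0484
  z term: (1×0.0960)² = 0.00922
  w term: (1×0.0980)² = 0.00960
  c term: (1×0.0460)² = 0.00212
Total = 0.0693. Share from z = 0.00922/0.0693 = 0.133.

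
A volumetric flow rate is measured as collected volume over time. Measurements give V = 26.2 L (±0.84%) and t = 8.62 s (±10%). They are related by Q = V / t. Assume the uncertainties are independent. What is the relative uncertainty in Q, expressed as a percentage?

Q is a product of powers, so relative uncertainties combine in quadrature:
  (1·δV/V)² = (1×0.00840)² = 7.06e-05;  (-1·δt/t)² = (-1×0.100)² = 0.0100
δQ/Q = √(0.0101) = 0.100

10.0%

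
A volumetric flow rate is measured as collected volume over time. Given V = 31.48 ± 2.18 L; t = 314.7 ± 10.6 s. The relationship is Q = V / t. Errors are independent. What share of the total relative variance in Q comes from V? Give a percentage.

(δQ/Q)² = (1·δV/V)² + (-1·δt/t)²
  V term: (1×0.0693)² = 0.00480
  t term: (-1×0.0337)² = 0.00113
Total = 0.00593. Share from V = 0.00480/0.00593 = 0.809.

80.9%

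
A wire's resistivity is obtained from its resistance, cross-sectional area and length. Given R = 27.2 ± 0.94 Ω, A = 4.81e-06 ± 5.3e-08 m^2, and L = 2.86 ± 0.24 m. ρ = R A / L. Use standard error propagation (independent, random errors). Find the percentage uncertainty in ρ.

9.14%

ρ is a product of powers, so relative uncertainties combine in quadrature:
  (1·δR/R)² = (1×0.0346)² = 0.00119;  (1·δA/A)² = (1×0.0110)² = 0.000121;  (-1·δL/L)² = (-1×0.0839)² = 0.00704
δρ/ρ = √(0.00836) = 0.0914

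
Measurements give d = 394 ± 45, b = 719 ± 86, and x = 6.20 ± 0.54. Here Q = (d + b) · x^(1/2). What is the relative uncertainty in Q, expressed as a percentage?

9.75%

Let u = d + b = 1110. δu = √(δd² + δb²) = √(2020 + 7400) = 97.1, so δu/u = 0.0872.
Q is then a monomial in u, x:
δQ/Q = √((δu/u)² + (½·δx/x)²) = √(0.00761 + 0.00190) = 0.0975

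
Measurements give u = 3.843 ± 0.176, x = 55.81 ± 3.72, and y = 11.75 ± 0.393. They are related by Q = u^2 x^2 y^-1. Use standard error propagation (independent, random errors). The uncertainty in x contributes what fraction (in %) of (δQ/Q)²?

65.1%

(δQ/Q)² = (2·δu/u)² + (2·δx/x)² + (-1·δy/y)²
  u term: (2×0.0458)² = 0.00839
  x term: (2×0.0667)² = 0.0178
  y term: (-1×0.0334)² = 0.00112
Total = 0.0273. Share from x = 0.0178/0.0273 = 0.651.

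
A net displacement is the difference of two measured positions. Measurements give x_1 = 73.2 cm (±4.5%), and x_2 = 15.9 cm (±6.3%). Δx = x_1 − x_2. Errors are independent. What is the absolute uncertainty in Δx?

For a sum/difference, combine absolute errors in quadrature:
  (δx_1)² = 10.9;  (δx_2)² = 1.00
δΔx = √(11.9) = 3.44 cm

3.44 cm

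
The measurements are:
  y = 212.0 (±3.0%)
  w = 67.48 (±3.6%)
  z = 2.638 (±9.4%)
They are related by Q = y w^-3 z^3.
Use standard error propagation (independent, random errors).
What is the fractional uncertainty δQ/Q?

Relative error in a monomial: (δQ/Q)² = Σ (nᵢ · δxᵢ/xᵢ)².
  (1·δy/y)² = (1×0.0300)² = 0.000900;  (-3·δw/w)² = (-3×0.0360)² = 0.0117;  (3·δz/z)² = (3×0.0940)² = 0.0795
δQ/Q = √(0.0921) = 0.303

0.303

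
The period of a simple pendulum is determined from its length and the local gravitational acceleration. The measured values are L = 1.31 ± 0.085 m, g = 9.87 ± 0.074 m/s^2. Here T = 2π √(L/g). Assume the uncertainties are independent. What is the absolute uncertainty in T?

T is a product of powers, so relative uncertainties combine in quadrature:
  (½·δL/L)² = (0.5×0.0649)² = 0.00105;  (−½·δg/g)² = (-0.5×0.00750)² = 1.41e-05
δT/T = √(0.00107) = 0.0327
T = 2.29 s, so δT = 0.0327 × 2.29 = 0.0748 s.

0.0748 s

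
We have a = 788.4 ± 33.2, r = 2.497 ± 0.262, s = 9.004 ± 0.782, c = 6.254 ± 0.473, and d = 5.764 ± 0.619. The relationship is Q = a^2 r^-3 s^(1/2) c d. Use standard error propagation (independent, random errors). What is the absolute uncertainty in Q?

1.53e+06

Each factor contributes (exponent × relative error)² to (δQ/Q)²:
  (2·δa/a)² = (2×0.0421)² = 0.00709;  (-3·δr/r)² = (-3×0.105)² = 0.0991;  (½·δs/s)² = (0.5×0.0869)² = 0.00189;  (1·δc/c)² = (1×0.0756)² = 0.00572;  (1·δd/d)² = (1×0.107)² = 0.0115
δQ/Q = √(0.125) = 0.354
Q = 4.319e+06, so δQ = 0.354 × 4.319e+06 = 1.53e+06.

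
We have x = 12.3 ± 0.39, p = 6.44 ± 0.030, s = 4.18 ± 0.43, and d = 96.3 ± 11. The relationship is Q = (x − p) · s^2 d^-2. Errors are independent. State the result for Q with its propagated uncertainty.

0.0110 ± 0.00347

Let u = x − p = 5.86. δu = √(δx² + δp²) = √(0.152 + 0.000900) = 0.391, so δu/u = 0.0667.
Q is then a monomial in u, s, d:
δQ/Q = √((δu/u)² + (2·δs/s)² + (-2·δd/d)²) = √(0.00446 + 0.0423 + 0.0522) = 0.315
Q = 0.0110, so δQ = 0.315 × 0.0110 = 0.00347.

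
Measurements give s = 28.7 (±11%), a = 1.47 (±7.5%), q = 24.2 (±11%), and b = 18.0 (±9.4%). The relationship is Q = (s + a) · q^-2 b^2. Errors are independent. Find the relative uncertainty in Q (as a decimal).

0.308

Let u = s + a = 30.2. δu = √(δs² + δa²) = √(9.97 + 0.0122) = 3.16, so δu/u = 0.105.
Q is then a monomial in u, q, b:
δQ/Q = √((δu/u)² + (-2·δq/q)² + (2·δb/b)²) = √(0.0110 + 0.0484 + 0.0353) = 0.308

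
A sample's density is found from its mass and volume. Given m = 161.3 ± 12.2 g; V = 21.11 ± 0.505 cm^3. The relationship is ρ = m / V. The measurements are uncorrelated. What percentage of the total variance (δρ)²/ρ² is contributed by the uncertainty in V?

9.09%

(δρ/ρ)² = (1·δm/m)² + (-1·δV/V)²
  m term: (1×0.0756)² = 0.00572
  V term: (-1×0.0239)² = 0.000572
Total = 0.00629. Share from V = 0.000572/0.00629 = 0.0909.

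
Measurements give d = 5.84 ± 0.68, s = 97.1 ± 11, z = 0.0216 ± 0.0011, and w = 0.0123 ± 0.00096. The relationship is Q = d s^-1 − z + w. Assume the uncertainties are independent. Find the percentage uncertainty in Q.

Let p = d·s^-1 = 0.0601. δp/p = √((1·δd/d)² + (-1·δs/s)²) = √(0.0136 + 0.0128) = 0.162, so δp = 0.00977.
Q = p − z + w: δQ = √(δp² + δz² + δw²) = √(9.55e-05 + 1.21e-06 + 9.22e-07) = 0.00988
Q = 0.0508, so δQ/Q = 0.00988/0.0508 = 0.194.

19.4%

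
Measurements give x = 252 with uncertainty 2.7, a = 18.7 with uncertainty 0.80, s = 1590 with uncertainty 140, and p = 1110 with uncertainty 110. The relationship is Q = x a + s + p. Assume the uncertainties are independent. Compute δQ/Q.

Let w = x·a = 4710. δw/w = √((1·δx/x)² + (1·δa/a)²) = √(0.000115 + 0.00183) = 0.0441, so δw = 208.
Q = w + s + p: δQ = √(δw² + δs² + δp²) = √(43200 + 19600 + 12100) = 274
Q = 7410, so δQ/Q = 274/7410 = 0.0369.

0.0369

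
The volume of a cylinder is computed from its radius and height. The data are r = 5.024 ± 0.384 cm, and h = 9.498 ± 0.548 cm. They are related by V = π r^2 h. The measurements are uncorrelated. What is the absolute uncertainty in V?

123 cm^3

Since V is a product/quotient, work with relative uncertainties:
  (2·δr/r)² = (2×0.0764)² = 0.0234;  (1·δh/h)² = (1×0.0577)² = 0.00333
δV/V = √(0.0267) = 0.163
V = 753.1 cm^3, so δV = 0.163 × 753.1 = 123 cm^3.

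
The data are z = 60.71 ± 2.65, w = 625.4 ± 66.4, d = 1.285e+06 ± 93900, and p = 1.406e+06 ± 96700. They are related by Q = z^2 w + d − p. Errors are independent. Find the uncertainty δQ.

Let h = z^2·w = 2.305e+06. δh/h = √((2·δz/z)² + (1·δw/w)²) = √(0.00762 + 0.0113) = 0.137, so δh = 3.17e+05.
Q = h + d − p: δQ = √(δh² + δd² + δp²) = √(1e+11 + 8.82e+09 + 9.35e+09) = 3.44e+05

3.44e+05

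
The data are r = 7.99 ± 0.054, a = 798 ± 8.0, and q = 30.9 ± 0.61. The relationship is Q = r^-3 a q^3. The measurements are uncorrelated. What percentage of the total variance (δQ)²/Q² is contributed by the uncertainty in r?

(δQ/Q)² = (-3·δr/r)² + (1·δa/a)² + (3·δq/q)²
  r term: (-3×0.00676)² = 0.000411
  a term: (1×0.0100)² = 0.000101
  q term: (3×0.0197)² = 0.00351
Total = 0.00402. Share from r = 0.000411/0.00402 = 0.102.

10.2%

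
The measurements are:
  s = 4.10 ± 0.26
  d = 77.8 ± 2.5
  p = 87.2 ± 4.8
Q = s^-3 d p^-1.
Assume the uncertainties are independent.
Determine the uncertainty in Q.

0.00260

Relative error in a monomial: (δQ/Q)² = Σ (nᵢ · δxᵢ/xᵢ)².
  (-3·δs/s)² = (-3×0.0634)² = 0.0362;  (1·δd/d)² = (1×0.0321)² = 0.00103;  (-1·δp/p)² = (-1×0.0550)² = 0.00303
δQ/Q = √(0.0403) = 0.201
Q = 0.0129, so δQ = 0.201 × 0.0129 = 0.00260.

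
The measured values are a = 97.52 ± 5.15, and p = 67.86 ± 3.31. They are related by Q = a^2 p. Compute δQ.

Each factor contributes (exponent × relative error)² to (δQ/Q)²:
  (2·δa/a)² = (2×0.0528)² = 0.0112;  (1·δp/p)² = (1×0.0488)² = 0.00238
δQ/Q = √(0.0135) = 0.116
Q = 645400, so δQ = 0.116 × 645400 = 75100.

75100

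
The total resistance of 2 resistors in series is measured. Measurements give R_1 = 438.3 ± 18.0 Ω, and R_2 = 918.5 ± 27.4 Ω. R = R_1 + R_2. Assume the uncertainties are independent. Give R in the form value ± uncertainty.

1357 ± 32.8 Ω

Each term contributes (cᵢ δxᵢ)² to (δR)²:
  (δR_1)² = 324;  (δR_2)² = 751
δR = √(1070) = 32.8 Ω
R = 1357 Ω.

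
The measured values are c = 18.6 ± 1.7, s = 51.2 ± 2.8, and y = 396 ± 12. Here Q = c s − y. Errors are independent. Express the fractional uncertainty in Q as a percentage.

Let p = c·s = 952. δp/p = √((1·δc/c)² + (1·δs/s)²) = √(0.00835 + 0.00299) = 0.107, so δp = 101.
Q = p − y: δQ = √(δp² + δy²) = √(10300 + 144) = 102
Q = 556, so δQ/Q = 102/556 = 0.184.

18.4%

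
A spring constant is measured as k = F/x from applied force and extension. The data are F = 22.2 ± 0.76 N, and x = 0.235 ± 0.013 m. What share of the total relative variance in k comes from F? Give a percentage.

27.7%

(δk/k)² = (1·δF/F)² + (-1·δx/x)²
  F term: (1×0.0342)² = 0.00117
  x term: (-1×0.0553)² = 0.00306
Total = 0.00423. Share from F = 0.00117/0.00423 = 0.277.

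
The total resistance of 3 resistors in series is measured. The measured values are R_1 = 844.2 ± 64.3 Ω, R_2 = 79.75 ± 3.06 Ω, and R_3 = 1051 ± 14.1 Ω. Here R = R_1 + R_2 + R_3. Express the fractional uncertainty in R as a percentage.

3.34%

Absolute uncertainties add in quadrature for a linear combination:
  (δR_1)² = 4130;  (δR_2)² = 9.36;  (δR_3)² = 199
δR = √(4340) = 65.9 Ω
R = 1975 Ω, so δR/R = 65.9/1975 = 0.0334.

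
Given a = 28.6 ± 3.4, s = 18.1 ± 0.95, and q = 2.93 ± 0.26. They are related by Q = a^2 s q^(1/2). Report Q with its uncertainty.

25300 ± 6270

Q is a product of powers, so relative uncertainties combine in quadrature:
  (2·δa/a)² = (2×0.119)² = 0.0565;  (1·δs/s)² = (1×0.0525)² = 0.00275;  (½·δq/q)² = (0.5×0.0887)² = 0.00197
δQ/Q = √(0.0613) = 0.247
Q = 25300, so δQ = 0.247 × 25300 = 6270.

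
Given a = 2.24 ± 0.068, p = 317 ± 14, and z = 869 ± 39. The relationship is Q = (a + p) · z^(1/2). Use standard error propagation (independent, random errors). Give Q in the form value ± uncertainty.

Let u = a + p = 319. δu = √(δa² + δp²) = √(0.00462 + 196) = 14.0, so δu/u = 0.0439.
Q is then a monomial in u, z:
δQ/Q = √((δu/u)² + (½·δz/z)²) = √(0.00192 + 0.000504) = 0.0493
Q = 9410, so δQ = 0.0493 × 9410 = 464.

9410 ± 464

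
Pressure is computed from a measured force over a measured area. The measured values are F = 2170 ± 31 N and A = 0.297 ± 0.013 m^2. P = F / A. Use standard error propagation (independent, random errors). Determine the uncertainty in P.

Relative error in a monomial: (δP/P)² = Σ (nᵢ · δxᵢ/xᵢ)².
  (1·δF/F)² = (1×0.0143)² = 0.000204;  (-1·δA/A)² = (-1×0.0438)² = 0.00192
δP/P = √(0.00212) = 0.0460
P = 7310 Pa, so δP = 0.0460 × 7310 = 336 Pa.

336 Pa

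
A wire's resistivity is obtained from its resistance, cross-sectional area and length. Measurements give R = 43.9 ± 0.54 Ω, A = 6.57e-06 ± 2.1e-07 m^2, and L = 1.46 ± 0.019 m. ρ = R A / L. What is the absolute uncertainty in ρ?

For a monomial ρ ∝ R, A, L^-1, fractional errors add in quadrature:
  (1·δR/R)² = (1×0.0123)² = 0.000151;  (1·δA/A)² = (1×0.0320)² = 0.00102;  (-1·δL/L)² = (-1×0.0130)² = 0.000169
δρ/ρ = √(0.00134) = 0.0366
ρ = 0.000198 Ω·m, so δρ = 0.0366 × 0.000198 = 7.24e-06 Ω·m.

7.24e-06 Ω·m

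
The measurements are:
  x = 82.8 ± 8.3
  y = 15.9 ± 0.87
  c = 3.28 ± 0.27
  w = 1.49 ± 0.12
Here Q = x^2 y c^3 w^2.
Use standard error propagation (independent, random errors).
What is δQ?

3.08e+06

Q is a product of powers, so relative uncertainties combine in quadrature:
  (2·δx/x)² = (2×0.100)² = 0.0402;  (1·δy/y)² = (1×0.0547)² = 0.00299;  (3·δc/c)² = (3×0.0823)² = 0.0610;  (2·δw/w)² = (2×0.0805)² = 0.0259
δQ/Q = √(0.130) = 0.361
Q = 8.54e+06, so δQ = 0.361 × 8.54e+06 = 3.08e+06.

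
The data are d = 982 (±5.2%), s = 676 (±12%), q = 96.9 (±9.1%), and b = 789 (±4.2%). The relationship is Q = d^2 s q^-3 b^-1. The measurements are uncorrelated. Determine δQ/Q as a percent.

31.9%

For a monomial Q ∝ d^2, s, q^-3, b^-1, fractional errors add in quadrature:
  (2·δd/d)² = (2×0.0520)² = 0.0108;  (1·δs/s)² = (1×0.120)² = 0.0144;  (-3·δq/q)² = (-3×0.0910)² = 0.0745;  (-1·δb/b)² = (-1×0.0420)² = 0.00176
δQ/Q = √(0.102) = 0.319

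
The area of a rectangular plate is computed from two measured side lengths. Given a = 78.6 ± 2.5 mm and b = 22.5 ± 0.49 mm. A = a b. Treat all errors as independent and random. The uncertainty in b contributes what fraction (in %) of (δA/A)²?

(δA/A)² = (1·δa/a)² + (1·δb/b)²
  a term: (1×0.0318)² = 0.00101
  b term: (1×0.0218)² = 0.000474
Total = 0.00149. Share from b = 0.000474/0.00149 = 0.319.

31.9%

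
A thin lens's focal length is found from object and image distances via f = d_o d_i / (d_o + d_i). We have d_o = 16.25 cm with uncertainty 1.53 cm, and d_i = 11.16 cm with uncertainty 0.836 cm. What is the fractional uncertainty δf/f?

∂f/∂d_o = (d_i/(d_o+d_i))² = 0.166;  ∂f/∂d_i = (d_o/(d_o+d_i))² = 0.351
δf = √((∂f/∂d_o · δd_o)² + (∂f/∂d_i · δd_i)²) = √(0.0643 + 0.0863) = 0.388 cm
f = 6.616 cm, so δf/f = 0.388/6.616 = 0.0587.

0.0587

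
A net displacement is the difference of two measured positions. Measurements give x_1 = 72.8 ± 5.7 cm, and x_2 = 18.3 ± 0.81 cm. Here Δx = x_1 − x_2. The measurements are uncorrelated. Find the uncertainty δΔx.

Δx is a linear combination, so absolute uncertainties add in quadrature:
  (δx_1)² = 32.5;  (δx_2)² = 0.656
δΔx = √(33.1) = 5.76 cm

5.76 cm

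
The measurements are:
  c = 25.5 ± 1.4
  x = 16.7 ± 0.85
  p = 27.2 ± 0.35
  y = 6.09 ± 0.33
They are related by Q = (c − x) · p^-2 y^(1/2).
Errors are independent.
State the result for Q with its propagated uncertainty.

Let u = c − x = 8.80. δu = √(δc² + δx²) = √(1.96 + 0.722) = 1.64, so δu/u = 0.186.
Q is then a monomial in u, p, y:
δQ/Q = √((δu/u)² + (-2·δp/p)² + (½·δy/y)²) = √(0.0346 + 0.000662 + 0.000734) = 0.190
Q = 0.0294, so δQ = 0.190 × 0.0294 = 0.00557.

0.0294 ± 0.00557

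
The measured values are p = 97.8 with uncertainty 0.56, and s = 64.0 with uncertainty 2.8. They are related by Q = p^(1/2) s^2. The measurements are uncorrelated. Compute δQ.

Since Q is a product/quotient, work with relative uncertainties:
  (½·δp/p)² = (0.5×0.00573)² = 8.2e-06;  (2·δs/s)² = (2×0.0437)² = 0.00766
δQ/Q = √(0.00766) = 0.0875
Q = 40500, so δQ = 0.0875 × 40500 = 3550.

3550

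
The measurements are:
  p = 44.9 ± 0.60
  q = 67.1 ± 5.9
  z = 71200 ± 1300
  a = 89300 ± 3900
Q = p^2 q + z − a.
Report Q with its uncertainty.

Let w = p^2·q = 1.35e+05. δw/w = √((2·δp/p)² + (1·δq/q)²) = √(0.000714 + 0.00773) = 0.0919, so δw = 12400.
Q = w + z − a: δQ = √(δw² + δz² + δa²) = √(1.55e+08 + 1.69e+06 + 1.52e+07) = 13100
Q = 1.17e+05.

(1.17 ± 0.131) × 10^5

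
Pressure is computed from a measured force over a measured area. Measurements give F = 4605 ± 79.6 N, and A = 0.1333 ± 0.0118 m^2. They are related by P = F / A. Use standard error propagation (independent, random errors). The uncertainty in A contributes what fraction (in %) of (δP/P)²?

96.3%

(δP/P)² = (1·δF/F)² + (-1·δA/A)²
  F term: (1×0.0173)² = 0.000299
  A term: (-1×0.0885)² = 0.00784
Total = 0.00813. Share from A = 0.00784/0.00813 = 0.963.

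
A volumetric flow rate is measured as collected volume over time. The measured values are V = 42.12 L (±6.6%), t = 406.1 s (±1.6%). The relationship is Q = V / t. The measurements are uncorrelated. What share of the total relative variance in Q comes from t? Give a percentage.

(δQ/Q)² = (1·δV/V)² + (-1·δt/t)²
  V term: (1×0.0660)² = 0.00436
  t term: (-1×0.0160)² = 0.000256
Total = 0.00461. Share from t = 0.000256/0.00461 = 0.0555.

5.55%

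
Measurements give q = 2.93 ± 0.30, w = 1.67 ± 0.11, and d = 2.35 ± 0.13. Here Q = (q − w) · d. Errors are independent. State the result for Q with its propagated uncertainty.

2.96 ± 0.769

Let u = q − w = 1.26. δu = √(δq² + δw²) = √(0.0900 + 0.0121) = 0.320, so δu/u = 0.254.
Q is then a monomial in u, d:
δQ/Q = √((δu/u)² + (1·δd/d)²) = √(0.0643 + 0.00306) = 0.260
Q = 2.96, so δQ = 0.260 × 2.96 = 0.769.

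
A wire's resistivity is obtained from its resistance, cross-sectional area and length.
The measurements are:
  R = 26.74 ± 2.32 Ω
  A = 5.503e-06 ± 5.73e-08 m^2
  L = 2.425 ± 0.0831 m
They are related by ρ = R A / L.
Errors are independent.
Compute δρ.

5.7e-06 Ω·m

Since ρ is a product/quotient, work with relative uncertainties:
  (1·δR/R)² = (1×0.0868)² = 0.00753;  (1·δA/A)² = (1×0.0104)² = 0.000108;  (-1·δL/L)² = (-1×0.0343)² = 0.00117
δρ/ρ = √(0.00881) = 0.0939
ρ = 6.068e-05 Ω·m, so δρ = 0.0939 × 6.068e-05 = 5.7e-06 Ω·m.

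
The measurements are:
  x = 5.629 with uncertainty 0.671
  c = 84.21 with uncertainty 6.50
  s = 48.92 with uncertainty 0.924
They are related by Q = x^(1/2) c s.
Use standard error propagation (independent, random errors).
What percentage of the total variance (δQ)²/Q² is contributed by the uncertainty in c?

60.4%

(δQ/Q)² = (½·δx/x)² + (1·δc/c)² + (1·δs/s)²
  x term: (0.5×0.119)² = 0.00355
  c term: (1×0.0772)² = 0.00596
  s term: (1×0.0189)² = 0.000357
Total = 0.00987. Share from c = 0.00596/0.00987 = 0.604.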